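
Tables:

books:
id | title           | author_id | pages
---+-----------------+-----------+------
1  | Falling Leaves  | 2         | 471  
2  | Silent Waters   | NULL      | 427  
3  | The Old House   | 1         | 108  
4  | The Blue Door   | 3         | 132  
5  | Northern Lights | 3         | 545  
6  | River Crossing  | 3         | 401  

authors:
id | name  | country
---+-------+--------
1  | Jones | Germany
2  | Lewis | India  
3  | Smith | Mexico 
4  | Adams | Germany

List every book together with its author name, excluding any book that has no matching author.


INNER JOIN keeps only books rows whose author_id matches an id in authors. Walk through each book:
  - book 1 (Falling Leaves): author_id=2 -> matches Lewis
  - book 2 (Silent Waters): author_id=NULL, no match -> dropped
  - book 3 (The Old House): author_id=1 -> matches Jones
  - book 4 (The Blue Door): author_id=3 -> matches Smith
  - book 5 (Northern Lights): author_id=3 -> matches Smith
  - book 6 (River Crossing): author_id=3 -> matches Smith
So 1 of 6 rows is dropped.

SQL:
SELECT a.title, b.name AS author
FROM books a
INNER JOIN authors b ON a.author_id = b.id

Result:
title           | author
----------------+-------
Falling Leaves  | Lewis 
The Old House   | Jones 
The Blue Door   | Smith 
Northern Lights | Smith 
River Crossing  | Smith 


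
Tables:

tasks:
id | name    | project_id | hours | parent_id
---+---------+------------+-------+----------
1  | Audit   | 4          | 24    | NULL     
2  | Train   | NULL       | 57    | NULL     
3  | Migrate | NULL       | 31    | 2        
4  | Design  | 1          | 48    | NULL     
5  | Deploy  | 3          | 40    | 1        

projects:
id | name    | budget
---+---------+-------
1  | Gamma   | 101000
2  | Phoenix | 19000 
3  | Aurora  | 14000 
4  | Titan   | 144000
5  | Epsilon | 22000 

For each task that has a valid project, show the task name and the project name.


INNER JOIN keeps only tasks rows whose project_id matches an id in projects. Walk through each task:
  - task 1 (Audit): project_id=4 -> matches Titan
  - task 2 (Train): project_id=NULL, no match -> dropped
  - task 3 (Migrate): project_id=NULL, no match -> dropped
  - task 4 (Design): project_id=1 -> matches Gamma
  - task 5 (Deploy): project_id=3 -> matches Aurora
So 2 of 5 rows are dropped.

SQL:
SELECT a.name, b.name AS project
FROM tasks a
INNER JOIN projects b ON a.project_id = b.id

Result:
name   | project
-------+--------
Audit  | Titan  
Design | Gamma  
Deploy | Aurora 


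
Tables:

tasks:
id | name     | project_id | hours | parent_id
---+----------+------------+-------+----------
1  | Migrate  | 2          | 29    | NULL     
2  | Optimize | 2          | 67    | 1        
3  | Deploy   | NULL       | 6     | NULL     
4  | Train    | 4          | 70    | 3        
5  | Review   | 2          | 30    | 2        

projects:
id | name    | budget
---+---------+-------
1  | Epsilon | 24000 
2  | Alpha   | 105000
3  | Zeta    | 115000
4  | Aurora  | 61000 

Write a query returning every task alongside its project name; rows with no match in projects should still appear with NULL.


LEFT JOIN keeps every row from tasks (the left table); where project_id has no match in projects, the project columns become NULL. Walk through each task:
  - task 1 (Migrate): project_id=2 -> matches Alpha
  - task 2 (Optimize): project_id=2 -> matches Alpha
  - task 3 (Deploy): project_id=NULL, no match -> kept with NULL
  - task 4 (Train): project_id=4 -> matches Aurora
  - task 5 (Review): project_id=2 -> matches Alpha
All 5 rows appear; 1 has NULL project.

SQL:
SELECT a.name, b.name AS project
FROM tasks a
LEFT JOIN projects b ON a.project_id = b.id

Result:
name     | project
---------+--------
Migrate  | Alpha  
Optimize | Alpha  
Deploy   | NULL   
Train    | Aurora 
Review   | Alpha  


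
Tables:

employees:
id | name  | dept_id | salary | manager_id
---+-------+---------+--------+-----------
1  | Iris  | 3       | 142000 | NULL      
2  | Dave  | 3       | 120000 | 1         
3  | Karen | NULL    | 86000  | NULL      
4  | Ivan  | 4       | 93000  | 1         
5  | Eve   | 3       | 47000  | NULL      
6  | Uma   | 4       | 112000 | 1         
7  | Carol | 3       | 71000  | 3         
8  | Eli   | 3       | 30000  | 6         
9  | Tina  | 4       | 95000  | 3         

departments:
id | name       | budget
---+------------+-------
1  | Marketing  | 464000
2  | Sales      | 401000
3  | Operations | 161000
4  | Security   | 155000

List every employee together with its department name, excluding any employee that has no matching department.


INNER JOIN keeps only employees rows whose dept_id matches an id in departments. Walk through each employee:
  - employee 1 (Iris): dept_id=3 -> matches Operations
  - employee 2 (Dave): dept_id=3 -> matches Operations
  - employee 3 (Karen): dept_id=NULL, no match -> dropped
  - employee 4 (Ivan): dept_id=4 -> matches Security
  - employee 5 (Eve): dept_id=3 -> matches Operations
  - employee 6 (Uma): dept_id=4 -> matches Security
  - employee 7 (Carol): dept_id=3 -> matches Operations
  - employee 8 (Eli): dept_id=3 -> matches Operations
  - employee 9 (Tina): dept_id=4 -> matches Security
So 1 of 9 rows is dropped.

SQL:
SELECT a.name, b.name AS department
FROM employees a
INNER JOIN departments b ON a.dept_id = b.id

Result:
name  | department
------+-----------
Iris  | Operations
Dave  | Operations
Ivan  | Security  
Eve   | Operations
Uma   | Security  
Carol | Operations
Eli   | Operations
Tina  | Security  


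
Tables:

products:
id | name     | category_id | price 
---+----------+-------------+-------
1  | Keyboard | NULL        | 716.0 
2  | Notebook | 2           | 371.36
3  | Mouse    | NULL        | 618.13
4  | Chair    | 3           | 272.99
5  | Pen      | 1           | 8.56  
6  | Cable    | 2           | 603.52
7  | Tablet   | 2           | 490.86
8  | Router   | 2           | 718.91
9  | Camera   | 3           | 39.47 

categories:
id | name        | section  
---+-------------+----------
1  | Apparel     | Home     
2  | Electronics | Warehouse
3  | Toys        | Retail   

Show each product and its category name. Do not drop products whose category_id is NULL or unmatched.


LEFT JOIN keeps every row from products (the left table); where category_id has no match in categories, the category columns become NULL. Walk through each product:
  - product 1 (Keyboard): category_id=NULL, no match -> kept with NULL
  - product 2 (Notebook): category_id=2 -> matches Electronics
  - product 3 (Mouse): category_id=NULL, no match -> kept with NULL
  - product 4 (Chair): category_id=3 -> matches Toys
  - product 5 (Pen): category_id=1 -> matches Apparel
  - product 6 (Cable): category_id=2 -> matches Electronics
  - product 7 (Tablet): category_id=2 -> matches Electronics
  - product 8 (Router): category_id=2 -> matches Electronics
  - product 9 (Camera): category_id=3 -> matches Toys
All 9 rows appear; 2 have NULL category.

SQL:
SELECT a.name, b.name AS category
FROM products a
LEFT JOIN categories b ON a.category_id = b.id

Result:
name     | category   
---------+------------
Keyboard | NULL       
Notebook | Electronics
Mouse    | NULL       
Chair    | Toys       
Pen      | Apparel    
Cable    | Electronics
Tablet   | Electronics
Router   | Electronics
Camera   | Toys       


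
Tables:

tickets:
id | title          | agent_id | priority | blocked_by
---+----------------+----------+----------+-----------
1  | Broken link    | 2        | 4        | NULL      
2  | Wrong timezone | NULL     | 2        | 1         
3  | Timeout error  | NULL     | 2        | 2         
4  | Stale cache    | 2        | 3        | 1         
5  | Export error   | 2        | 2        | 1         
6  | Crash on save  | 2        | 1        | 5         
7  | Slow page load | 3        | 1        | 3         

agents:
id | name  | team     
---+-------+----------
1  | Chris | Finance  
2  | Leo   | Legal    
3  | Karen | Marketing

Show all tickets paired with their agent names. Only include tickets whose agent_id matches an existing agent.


INNER JOIN keeps only tickets rows whose agent_id matches an id in agents. Walk through each ticket:
  - ticket 1 (Broken link): agent_id=2 -> matches Leo
  - ticket 2 (Wrong timezone): agent_id=NULL, no match -> dropped
  - ticket 3 (Timeout error): agent_id=NULL, no match -> dropped
  - ticket 4 (Stale cache): agent_id=2 -> matches Leo
  - ticket 5 (Export error): agent_id=2 -> matches Leo
  - ticket 6 (Crash on save): agent_id=2 -> matches Leo
  - ticket 7 (Slow page load): agent_id=3 -> matches Karen
So 2 of 7 rows are dropped.

SQL:
SELECT a.title, b.name AS agent
FROM tickets a
INNER JOIN agents b ON a.agent_id = b.id

Result:
title          | agent
---------------+------
Broken link    | Leo  
Stale cache    | Leo  
Export error   | Leo  
Crash on save  | Leo  
Slow page load | Karen


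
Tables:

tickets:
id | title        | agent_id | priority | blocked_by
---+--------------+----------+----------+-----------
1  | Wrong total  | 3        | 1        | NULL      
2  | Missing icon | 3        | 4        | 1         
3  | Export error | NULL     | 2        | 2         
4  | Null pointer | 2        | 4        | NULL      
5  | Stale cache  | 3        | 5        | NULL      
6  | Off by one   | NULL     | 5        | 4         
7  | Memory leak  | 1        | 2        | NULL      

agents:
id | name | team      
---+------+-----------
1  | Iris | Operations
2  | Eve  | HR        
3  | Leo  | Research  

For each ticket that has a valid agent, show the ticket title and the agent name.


INNER JOIN keeps only tickets rows whose agent_id matches an id in agents. Walk through each ticket:
  - ticket 1 (Wrong total): agent_id=3 -> matches Leo
  - ticket 2 (Missing icon): agent_id=3 -> matches Leo
  - ticket 3 (Export error): agent_id=NULL, no match -> dropped
  - ticket 4 (Null pointer): agent_id=2 -> matches Eve
  - ticket 5 (Stale cache): agent_id=3 -> matches Leo
  - ticket 6 (Off by one): agent_id=NULL, no match -> dropped
  - ticket 7 (Memory leak): agent_id=1 -> matches Iris
So 2 of 7 rows are dropped.

SQL:
SELECT a.title, b.name AS agent
FROM tickets a
INNER JOIN agents b ON a.agent_id = b.id

Result:
title        | agent
-------------+------
Wrong total  | Leo  
Missing icon | Leo  
Null pointer | Eve  
Stale cache  | Leo  
Memory leak  | Iris 


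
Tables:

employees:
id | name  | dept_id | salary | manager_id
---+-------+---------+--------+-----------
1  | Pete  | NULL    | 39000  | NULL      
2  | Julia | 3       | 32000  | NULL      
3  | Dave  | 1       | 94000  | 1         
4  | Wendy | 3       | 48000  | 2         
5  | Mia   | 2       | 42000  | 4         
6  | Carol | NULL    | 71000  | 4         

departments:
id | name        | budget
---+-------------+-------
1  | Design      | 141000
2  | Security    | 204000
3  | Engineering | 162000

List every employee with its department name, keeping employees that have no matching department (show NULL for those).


LEFT JOIN keeps every row from employees (the left table); where dept_id has no match in departments, the department columns become NULL. Walk through each employee:
  - employee 1 (Pete): dept_id=NULL, no match -> kept with NULL
  - employee 2 (Julia): dept_id=3 -> matches Engineering
  - employee 3 (Dave): dept_id=1 -> matches Design
  - employee 4 (Wendy): dept_id=3 -> matches Engineering
  - employee 5 (Mia): dept_id=2 -> matches Security
  - employee 6 (Carol): dept_id=NULL, no match -> kept with NULL
All 6 rows appear; 2 have NULL department.

SQL:
SELECT a.name, b.name AS department
FROM employees a
LEFT JOIN departments b ON a.dept_id = b.id

Result:
name  | department 
------+------------
Pete  | NULL       
Julia | Engineering
Dave  | Design     
Wendy | Engineering
Mia   | Security   
Carol | NULL       


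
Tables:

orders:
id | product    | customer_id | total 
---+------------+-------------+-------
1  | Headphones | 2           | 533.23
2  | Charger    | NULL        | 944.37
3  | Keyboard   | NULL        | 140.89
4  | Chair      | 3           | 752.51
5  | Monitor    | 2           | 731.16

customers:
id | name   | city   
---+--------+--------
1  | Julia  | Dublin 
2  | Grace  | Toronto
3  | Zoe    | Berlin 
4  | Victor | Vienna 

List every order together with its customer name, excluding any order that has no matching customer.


INNER JOIN keeps only orders rows whose customer_id matches an id in customers. Walk through each order:
  - order 1 (Headphones): customer_id=2 -> matches Grace
  - order 2 (Charger): customer_id=NULL, no match -> dropped
  - order 3 (Keyboard): customer_id=NULL, no match -> dropped
  - order 4 (Chair): customer_id=3 -> matches Zoe
  - order 5 (Monitor): customer_id=2 -> matches Grace
So 2 of 5 rows are dropped.

SQL:
SELECT a.product, b.name AS customer
FROM orders a
INNER JOIN customers b ON a.customer_id = b.id

Result:
product    | customer
-----------+---------
Headphones | Grace   
Chair      | Zoe     
Monitor    | Grace   


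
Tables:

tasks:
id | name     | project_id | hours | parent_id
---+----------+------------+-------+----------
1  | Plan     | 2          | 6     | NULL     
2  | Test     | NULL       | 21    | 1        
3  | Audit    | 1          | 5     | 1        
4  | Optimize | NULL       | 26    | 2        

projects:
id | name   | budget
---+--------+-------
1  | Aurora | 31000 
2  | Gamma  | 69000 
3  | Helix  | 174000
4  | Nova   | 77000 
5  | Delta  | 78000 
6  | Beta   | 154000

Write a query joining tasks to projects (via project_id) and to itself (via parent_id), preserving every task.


Two LEFT JOINs from the same base table tasks: one to projects via project_id, one to tasks itself via parent_id. Both are LEFT so every task is preserved.
Match against projects:
  - task 1 (Plan): project_id=2 -> matches Gamma
  - task 2 (Test): project_id=NULL, no match -> kept with NULL
  - task 3 (Audit): project_id=1 -> matches Aurora
  - task 4 (Optimize): project_id=NULL, no match -> kept with NULL
Match against tasks (self):
  - task 1 (Plan): parent_id=NULL -> NULL
  - task 2 (Test): parent_id=1 -> Plan
  - task 3 (Audit): parent_id=1 -> Plan
  - task 4 (Optimize): parent_id=2 -> Test

SQL:
SELECT a.name, b.name AS project, c.name AS parent
FROM tasks a
LEFT JOIN projects b ON a.project_id = b.id
LEFT JOIN tasks c ON a.parent_id = c.id

Result:
name     | project | parent
---------+---------+-------
Plan     | Gamma   | NULL  
Test     | NULL    | Plan  
Audit    | Aurora  | Plan  
Optimize | NULL    | Test  


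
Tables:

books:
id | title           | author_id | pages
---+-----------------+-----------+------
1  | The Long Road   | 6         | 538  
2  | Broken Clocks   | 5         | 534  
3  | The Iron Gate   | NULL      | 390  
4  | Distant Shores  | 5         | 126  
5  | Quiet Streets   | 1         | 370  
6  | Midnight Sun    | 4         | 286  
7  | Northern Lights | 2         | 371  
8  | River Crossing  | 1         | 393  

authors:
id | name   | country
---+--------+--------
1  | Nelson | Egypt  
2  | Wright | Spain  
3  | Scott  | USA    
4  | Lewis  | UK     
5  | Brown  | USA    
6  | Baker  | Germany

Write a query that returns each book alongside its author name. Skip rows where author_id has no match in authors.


INNER JOIN keeps only books rows whose author_id matches an id in authors. Walk through each book:
  - book 1 (The Long Road): author_id=6 -> matches Baker
  - book 2 (Broken Clocks): author_id=5 -> matches Brown
  - book 3 (The Iron Gate): author_id=NULL, no match -> dropped
  - book 4 (Distant Shores): author_id=5 -> matches Brown
  - book 5 (Quiet Streets): author_id=1 -> matches Nelson
  - book 6 (Midnight Sun): author_id=4 -> matches Lewis
  - book 7 (Northern Lights): author_id=2 -> matches Wright
  - book 8 (River Crossing): author_id=1 -> matches Nelson
So 1 of 8 rows is dropped.

SQL:
SELECT a.title, b.name AS author
FROM books a
INNER JOIN authors b ON a.author_id = b.id

Result:
title           | author
----------------+-------
The Long Road   | Baker 
Broken Clocks   | Brown 
Distant Shores  | Brown 
Quiet Streets   | Nelson
Midnight Sun    | Lewis 
Northern Lights | Wright
River Crossing  | Nelson


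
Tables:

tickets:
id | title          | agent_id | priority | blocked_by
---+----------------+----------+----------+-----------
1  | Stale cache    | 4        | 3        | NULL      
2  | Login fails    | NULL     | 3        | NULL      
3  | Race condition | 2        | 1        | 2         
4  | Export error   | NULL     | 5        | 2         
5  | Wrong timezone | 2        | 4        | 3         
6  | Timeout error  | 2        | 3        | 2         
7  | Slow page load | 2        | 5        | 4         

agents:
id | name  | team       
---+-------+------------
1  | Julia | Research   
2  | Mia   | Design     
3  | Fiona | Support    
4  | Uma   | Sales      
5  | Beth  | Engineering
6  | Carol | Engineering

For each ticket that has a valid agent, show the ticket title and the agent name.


INNER JOIN keeps only tickets rows whose agent_id matches an id in agents. Walk through each ticket:
  - ticket 1 (Stale cache): agent_id=4 -> matches Uma
  - ticket 2 (Login fails): agent_id=NULL, no match -> dropped
  - ticket 3 (Race condition): agent_id=2 -> matches Mia
  - ticket 4 (Export error): agent_id=NULL, no match -> dropped
  - ticket 5 (Wrong timezone): agent_id=2 -> matches Mia
  - ticket 6 (Timeout error): agent_id=2 -> matches Mia
  - ticket 7 (Slow page load): agent_id=2 -> matches Mia
So 2 of 7 rows are dropped.

SQL:
SELECT a.title, b.name AS agent
FROM tickets a
INNER JOIN agents b ON a.agent_id = b.id

Result:
title          | agent
---------------+------
Stale cache    | Uma  
Race condition | Mia  
Wrong timezone | Mia  
Timeout error  | Mia  
Slow page load | Mia  


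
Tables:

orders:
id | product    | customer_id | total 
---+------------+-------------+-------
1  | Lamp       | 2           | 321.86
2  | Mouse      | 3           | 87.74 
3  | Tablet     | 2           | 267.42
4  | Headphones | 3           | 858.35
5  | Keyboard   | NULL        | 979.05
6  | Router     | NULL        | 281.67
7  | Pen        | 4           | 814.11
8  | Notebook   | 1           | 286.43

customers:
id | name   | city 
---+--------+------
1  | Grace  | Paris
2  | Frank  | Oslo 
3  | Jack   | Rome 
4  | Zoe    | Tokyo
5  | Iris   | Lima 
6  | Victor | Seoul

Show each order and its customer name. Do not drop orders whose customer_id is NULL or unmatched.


LEFT JOIN keeps every row from orders (the left table); where customer_id has no match in customers, the customer columns become NULL. Walk through each order:
  - order 1 (Lamp): customer_id=2 -> matches Frank
  - order 2 (Mouse): customer_id=3 -> matches Jack
  - order 3 (Tablet): customer_id=2 -> matches Frank
  - order 4 (Headphones): customer_id=3 -> matches Jack
  - order 5 (Keyboard): customer_id=NULL, no match -> kept with NULL
  - order 6 (Router): customer_id=NULL, no match -> kept with NULL
  - order 7 (Pen): customer_id=4 -> matches Zoe
  - order 8 (Notebook): customer_id=1 -> matches Grace
All 8 rows appear; 2 have NULL customer.

SQL:
SELECT a.product, b.name AS customer
FROM orders a
LEFT JOIN customers b ON a.customer_id = b.id

Result:
product    | customer
-----------+---------
Lamp       | Frank   
Mouse      | Jack    
Tablet     | Frank   
Headphones | Jack    
Keyboard   | NULL    
Router     | NULL    
Pen        | Zoe     
Notebook   | Grace   


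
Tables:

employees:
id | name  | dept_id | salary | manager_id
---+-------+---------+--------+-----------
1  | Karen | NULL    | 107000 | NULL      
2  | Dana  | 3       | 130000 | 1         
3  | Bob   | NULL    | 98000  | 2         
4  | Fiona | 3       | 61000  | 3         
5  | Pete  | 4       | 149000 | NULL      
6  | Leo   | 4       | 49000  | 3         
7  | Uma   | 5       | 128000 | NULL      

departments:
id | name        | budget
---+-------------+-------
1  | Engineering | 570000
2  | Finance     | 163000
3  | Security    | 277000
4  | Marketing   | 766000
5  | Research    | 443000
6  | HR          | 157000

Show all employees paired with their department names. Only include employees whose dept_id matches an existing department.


INNER JOIN keeps only employees rows whose dept_id matches an id in departments. Walk through each employee:
  - employee 1 (Karen): dept_id=NULL, no match -> dropped
  - employee 2 (Dana): dept_id=3 -> matches Security
  - employee 3 (Bob): dept_id=NULL, no match -> dropped
  - employee 4 (Fiona): dept_id=3 -> matches Security
  - employee 5 (Pete): dept_id=4 -> matches Marketing
  - employee 6 (Leo): dept_id=4 -> matches Marketing
  - employee 7 (Uma): dept_id=5 -> matches Research
So 2 of 7 rows are dropped.

SQL:
SELECT a.name, b.name AS department
FROM employees a
INNER JOIN departments b ON a.dept_id = b.id

Result:
name  | department
------+-----------
Dana  | Security  
Fiona | Security  
Pete  | Marketing 
Leo   | Marketing 
Uma   | Research  


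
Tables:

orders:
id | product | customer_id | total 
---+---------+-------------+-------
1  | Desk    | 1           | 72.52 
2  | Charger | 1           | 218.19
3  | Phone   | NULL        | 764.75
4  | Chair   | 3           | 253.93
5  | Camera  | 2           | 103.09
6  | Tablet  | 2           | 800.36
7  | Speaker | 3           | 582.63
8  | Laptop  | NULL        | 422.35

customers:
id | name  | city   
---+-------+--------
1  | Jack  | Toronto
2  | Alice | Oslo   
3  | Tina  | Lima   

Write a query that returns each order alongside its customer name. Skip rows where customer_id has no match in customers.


INNER JOIN keeps only orders rows whose customer_id matches an id in customers. Walk through each order:
  - order 1 (Desk): customer_id=1 -> matches Jack
  - order 2 (Charger): customer_id=1 -> matches Jack
  - order 3 (Phone): customer_id=NULL, no match -> dropped
  - order 4 (Chair): customer_id=3 -> matches Tina
  - order 5 (Camera): customer_id=2 -> matches Alice
  - order 6 (Tablet): customer_id=2 -> matches Alice
  - order 7 (Speaker): customer_id=3 -> matches Tina
  - order 8 (Laptop): customer_id=NULL, no match -> dropped
So 2 of 8 rows are dropped.

SQL:
SELECT a.product, b.name AS customer
FROM orders a
INNER JOIN customers b ON a.customer_id = b.id

Result:
product | customer
--------+---------
Desk    | Jack    
Charger | Jack    
Chair   | Tina    
Camera  | Alice   
Tablet  | Alice   
Speaker | Tina    


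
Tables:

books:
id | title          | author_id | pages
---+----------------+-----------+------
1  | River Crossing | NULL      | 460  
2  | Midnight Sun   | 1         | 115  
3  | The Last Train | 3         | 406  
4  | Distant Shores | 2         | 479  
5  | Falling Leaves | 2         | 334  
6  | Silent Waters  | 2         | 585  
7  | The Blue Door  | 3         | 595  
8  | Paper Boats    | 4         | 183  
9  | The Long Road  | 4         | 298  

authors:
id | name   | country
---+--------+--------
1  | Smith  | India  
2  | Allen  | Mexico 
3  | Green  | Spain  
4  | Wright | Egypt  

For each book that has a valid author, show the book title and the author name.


INNER JOIN keeps only books rows whose author_id matches an id in authors. Walk through each book:
  - book 1 (River Crossing): author_id=NULL, no match -> dropped
  - book 2 (Midnight Sun): author_id=1 -> matches Smith
  - book 3 (The Last Train): author_id=3 -> matches Green
  - book 4 (Distant Shores): author_id=2 -> matches Allen
  - book 5 (Falling Leaves): author_id=2 -> matches Allen
  - book 6 (Silent Waters): author_id=2 -> matches Allen
  - book 7 (The Blue Door): author_id=3 -> matches Green
  - book 8 (Paper Boats): author_id=4 -> matches Wright
  - book 9 (The Long Road): author_id=4 -> matches Wright
So 1 of 9 rows is dropped.

SQL:
SELECT a.title, b.name AS author
FROM books a
INNER JOIN authors b ON a.author_id = b.id

Result:
title          | author
---------------+-------
Midnight Sun   | Smith 
The Last Train | Green 
Distant Shores | Allen 
Falling Leaves | Allen 
Silent Waters  | Allen 
The Blue Door  | Green 
Paper Boats    | Wright
The Long Road  | Wright


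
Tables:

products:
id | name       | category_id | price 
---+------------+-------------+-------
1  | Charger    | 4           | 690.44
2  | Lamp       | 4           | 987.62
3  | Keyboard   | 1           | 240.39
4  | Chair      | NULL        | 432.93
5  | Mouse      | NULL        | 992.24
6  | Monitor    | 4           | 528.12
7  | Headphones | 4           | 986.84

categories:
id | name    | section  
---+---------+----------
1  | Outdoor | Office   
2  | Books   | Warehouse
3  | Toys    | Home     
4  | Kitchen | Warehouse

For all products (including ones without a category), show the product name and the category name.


LEFT JOIN keeps every row from products (the left table); where category_id has no match in categories, the category columns become NULL. Walk through each product:
  - product 1 (Charger): category_id=4 -> matches Kitchen
  - product 2 (Lamp): category_id=4 -> matches Kitchen
  - product 3 (Keyboard): category_id=1 -> matches Outdoor
  - product 4 (Chair): category_id=NULL, no match -> kept with NULL
  - product 5 (Mouse): category_id=NULL, no match -> kept with NULL
  - product 6 (Monitor): category_id=4 -> matches Kitchen
  - product 7 (Headphones): category_id=4 -> matches Kitchen
All 7 rows appear; 2 have NULL category.

SQL:
SELECT a.name, b.name AS category
FROM products a
LEFT JOIN categories b ON a.category_id = b.id

Result:
name       | category
-----------+---------
Charger    | Kitchen 
Lamp       | Kitchen 
Keyboard   | Outdoor 
Chair      | NULL    
Mouse      | NULL    
Monitor    | Kitchen 
Headphones | Kitchen 


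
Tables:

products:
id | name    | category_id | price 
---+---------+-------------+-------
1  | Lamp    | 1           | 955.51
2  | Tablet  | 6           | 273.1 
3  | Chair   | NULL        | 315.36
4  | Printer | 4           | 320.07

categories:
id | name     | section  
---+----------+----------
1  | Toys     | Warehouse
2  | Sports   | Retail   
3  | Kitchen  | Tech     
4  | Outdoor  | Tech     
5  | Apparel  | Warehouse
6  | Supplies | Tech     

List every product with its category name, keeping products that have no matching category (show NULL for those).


LEFT JOIN keeps every row from products (the left table); where category_id has no match in categories, the category columns become NULL. Walk through each product:
  - product 1 (Lamp): category_id=1 -> matches Toys
  - product 2 (Tablet): category_id=6 -> matches Supplies
  - product 3 (Chair): category_id=NULL, no match -> kept with NULL
  - product 4 (Printer): category_id=4 -> matches Outdoor
All 4 rows appear; 1 has NULL category.

SQL:
SELECT a.name, b.name AS category
FROM products a
LEFT JOIN categories b ON a.category_id = b.id

Result:
name    | category
--------+---------
Lamp    | Toys    
Tablet  | Supplies
Chair   | NULL    
Printer | Outdoor 


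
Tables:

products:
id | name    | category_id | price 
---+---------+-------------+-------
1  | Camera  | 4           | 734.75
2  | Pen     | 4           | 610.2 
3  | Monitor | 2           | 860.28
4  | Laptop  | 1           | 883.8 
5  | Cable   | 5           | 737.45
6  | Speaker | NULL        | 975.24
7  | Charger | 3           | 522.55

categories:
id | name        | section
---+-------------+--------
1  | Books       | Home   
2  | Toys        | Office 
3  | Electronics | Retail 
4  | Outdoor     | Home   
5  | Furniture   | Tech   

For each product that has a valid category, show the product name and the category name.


INNER JOIN keeps only products rows whose category_id matches an id in categories. Walk through each product:
  - product 1 (Camera): category_id=4 -> matches Outdoor
  - product 2 (Pen): category_id=4 -> matches Outdoor
  - product 3 (Monitor): category_id=2 -> matches Toys
  - product 4 (Laptop): category_id=1 -> matches Books
  - product 5 (Cable): category_id=5 -> matches Furniture
  - product 6 (Speaker): category_id=NULL, no match -> dropped
  - product 7 (Charger): category_id=3 -> matches Electronics
So 1 of 7 rows is dropped.

SQL:
SELECT a.name, b.name AS category
FROM products a
INNER JOIN categories b ON a.category_id = b.id

Result:
name    | category   
--------+------------
Camera  | Outdoor    
Pen     | Outdoor    
Monitor | Toys       
Laptop  | Books      
Cable   | Furniture  
Charger | Electronics


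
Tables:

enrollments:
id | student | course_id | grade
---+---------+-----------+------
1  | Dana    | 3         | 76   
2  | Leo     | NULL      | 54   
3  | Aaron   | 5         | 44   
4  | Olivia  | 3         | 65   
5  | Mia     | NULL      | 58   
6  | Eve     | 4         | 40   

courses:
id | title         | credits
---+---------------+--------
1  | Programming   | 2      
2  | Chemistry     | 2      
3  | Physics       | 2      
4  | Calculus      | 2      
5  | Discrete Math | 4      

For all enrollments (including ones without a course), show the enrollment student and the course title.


LEFT JOIN keeps every row from enrollments (the left table); where course_id has no match in courses, the course columns become NULL. Walk through each enrollment:
  - enrollment 1 (Dana): course_id=3 -> matches Physics
  - enrollment 2 (Leo): course_id=NULL, no match -> kept with NULL
  - enrollment 3 (Aaron): course_id=5 -> matches Discrete Math
  - enrollment 4 (Olivia): course_id=3 -> matches Physics
  - enrollment 5 (Mia): course_id=NULL, no match -> kept with NULL
  - enrollment 6 (Eve): course_id=4 -> matches Calculus
All 6 rows appear; 2 have NULL course.

SQL:
SELECT a.student, b.title AS course
FROM enrollments a
LEFT JOIN courses b ON a.course_id = b.id

Result:
student | course       
--------+--------------
Dana    | Physics      
Leo     | NULL         
Aaron   | Discrete Math
Olivia  | Physics      
Mia     | NULL         
Eve     | Calculus     


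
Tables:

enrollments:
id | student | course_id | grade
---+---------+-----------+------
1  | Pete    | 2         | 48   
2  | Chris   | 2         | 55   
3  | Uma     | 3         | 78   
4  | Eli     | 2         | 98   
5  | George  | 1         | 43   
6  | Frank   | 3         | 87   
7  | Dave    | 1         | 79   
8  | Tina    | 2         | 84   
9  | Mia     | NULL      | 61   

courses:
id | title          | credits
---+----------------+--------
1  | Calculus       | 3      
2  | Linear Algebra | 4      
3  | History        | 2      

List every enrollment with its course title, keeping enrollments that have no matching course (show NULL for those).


LEFT JOIN keeps every row from enrollments (the left table); where course_id has no match in courses, the course columns become NULL. Walk through each enrollment:
  - enrollment 1 (Pete): course_id=2 -> matches Linear Algebra
  - enrollment 2 (Chris): course_id=2 -> matches Linear Algebra
  - enrollment 3 (Uma): course_id=3 -> matches History
  - enrollment 4 (Eli): course_id=2 -> matches Linear Algebra
  - enrollment 5 (George): course_id=1 -> matches Calculus
  - enrollment 6 (Frank): course_id=3 -> matches History
  - enrollment 7 (Dave): course_id=1 -> matches Calculus
  - enrollment 8 (Tina): course_id=2 -> matches Linear Algebra
  - enrollment 9 (Mia): course_id=NULL, no match -> kept with NULL
All 9 rows appear; 1 has NULL course.

SQL:
SELECT a.student, b.title AS course
FROM enrollments a
LEFT JOIN courses b ON a.course_id = b.id

Result:
student | course        
--------+---------------
Pete    | Linear Algebra
Chris   | Linear Algebra
Uma     | History       
Eli     | Linear Algebra
George  | Calculus      
Frank   | History       
Dave    | Calculus      
Tina    | Linear Algebra
Mia     | NULL          


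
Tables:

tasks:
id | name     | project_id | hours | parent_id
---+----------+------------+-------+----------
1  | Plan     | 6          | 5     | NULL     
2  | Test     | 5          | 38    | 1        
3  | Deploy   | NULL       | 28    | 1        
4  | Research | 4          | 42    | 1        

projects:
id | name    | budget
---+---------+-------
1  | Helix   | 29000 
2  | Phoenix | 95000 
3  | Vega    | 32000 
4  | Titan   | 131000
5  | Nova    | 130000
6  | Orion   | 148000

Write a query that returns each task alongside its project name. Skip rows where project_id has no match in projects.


INNER JOIN keeps only tasks rows whose project_id matches an id in projects. Walk through each task:
  - task 1 (Plan): project_id=6 -> matches Orion
  - task 2 (Test): project_id=5 -> matches Nova
  - task 3 (Deploy): project_id=NULL, no match -> dropped
  - task 4 (Research): project_id=4 -> matches Titan
So 1 of 4 rows is dropped.

SQL:
SELECT a.name, b.name AS project
FROM tasks a
INNER JOIN projects b ON a.project_id = b.id

Result:
name     | project
---------+--------
Plan     | Orion  
Test     | Nova   
Research | Titan  


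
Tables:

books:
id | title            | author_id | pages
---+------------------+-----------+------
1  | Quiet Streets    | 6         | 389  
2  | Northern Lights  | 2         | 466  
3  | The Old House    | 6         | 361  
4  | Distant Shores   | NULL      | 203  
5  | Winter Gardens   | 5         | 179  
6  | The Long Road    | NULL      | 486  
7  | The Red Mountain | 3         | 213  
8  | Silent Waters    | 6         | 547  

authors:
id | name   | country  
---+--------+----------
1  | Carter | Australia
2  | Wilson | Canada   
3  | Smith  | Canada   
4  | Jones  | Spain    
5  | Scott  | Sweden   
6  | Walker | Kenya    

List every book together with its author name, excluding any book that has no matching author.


INNER JOIN keeps only books rows whose author_id matches an id in authors. Walk through each book:
  - book 1 (Quiet Streets): author_id=6 -> matches Walker
  - book 2 (Northern Lights): author_id=2 -> matches Wilson
  - book 3 (The Old House): author_id=6 -> matches Walker
  - book 4 (Distant Shores): author_id=NULL, no match -> dropped
  - book 5 (Winter Gardens): author_id=5 -> matches Scott
  - book 6 (The Long Road): author_id=NULL, no match -> dropped
  - book 7 (The Red Mountain): author_id=3 -> matches Smith
  - book 8 (Silent Waters): author_id=6 -> matches Walker
So 2 of 8 rows are dropped.

SQL:
SELECT a.title, b.name AS author
FROM books a
INNER JOIN authors b ON a.author_id = b.id

Result:
title            | author
-----------------+-------
Quiet Streets    | Walker
Northern Lights  | Wilson
The Old House    | Walker
Winter Gardens   | Scott 
The Red Mountain | Smith 
Silent Waters    | Walker


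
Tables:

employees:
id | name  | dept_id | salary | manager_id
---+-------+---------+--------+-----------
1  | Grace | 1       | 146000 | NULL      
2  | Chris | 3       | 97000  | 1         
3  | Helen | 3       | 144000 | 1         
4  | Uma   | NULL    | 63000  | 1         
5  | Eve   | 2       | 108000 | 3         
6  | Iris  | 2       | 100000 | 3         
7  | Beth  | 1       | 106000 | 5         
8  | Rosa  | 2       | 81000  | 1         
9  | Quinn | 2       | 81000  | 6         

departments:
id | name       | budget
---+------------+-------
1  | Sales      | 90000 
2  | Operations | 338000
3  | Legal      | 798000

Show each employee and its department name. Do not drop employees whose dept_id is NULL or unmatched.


LEFT JOIN keeps every row from employees (the left table); where dept_id has no match in departments, the department columns become NULL. Walk through each employee:
  - employee 1 (Grace): dept_id=1 -> matches Sales
  - employee 2 (Chris): dept_id=3 -> matches Legal
  - employee 3 (Helen): dept_id=3 -> matches Legal
  - employee 4 (Uma): dept_id=NULL, no match -> kept with NULL
  - employee 5 (Eve): dept_id=2 -> matches Operations
  - employee 6 (Iris): dept_id=2 -> matches Operations
  - employee 7 (Beth): dept_id=1 -> matches Sales
  - employee 8 (Rosa): dept_id=2 -> matches Operations
  - employee 9 (Quinn): dept_id=2 -> matches Operations
All 9 rows appear; 1 has NULL department.

SQL:
SELECT a.name, b.name AS department
FROM employees a
LEFT JOIN departments b ON a.dept_id = b.id

Result:
name  | department
------+-----------
Grace | Sales     
Chris | Legal     
Helen | Legal     
Uma   | NULL      
Eve   | Operations
Iris  | Operations
Beth  | Sales     
Rosa  | Operations
Quinn | Operations


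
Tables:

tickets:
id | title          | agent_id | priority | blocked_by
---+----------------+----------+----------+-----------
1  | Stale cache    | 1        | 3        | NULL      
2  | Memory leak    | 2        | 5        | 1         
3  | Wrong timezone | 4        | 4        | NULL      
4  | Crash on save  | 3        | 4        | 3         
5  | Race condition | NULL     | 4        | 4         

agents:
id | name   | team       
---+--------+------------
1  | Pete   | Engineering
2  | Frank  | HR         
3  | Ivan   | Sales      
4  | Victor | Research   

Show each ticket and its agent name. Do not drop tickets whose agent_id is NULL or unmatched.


LEFT JOIN keeps every row from tickets (the left table); where agent_id has no match in agents, the agent columns become NULL. Walk through each ticket:
  - ticket 1 (Stale cache): agent_id=1 -> matches Pete
  - ticket 2 (Memory leak): agent_id=2 -> matches Frank
  - ticket 3 (Wrong timezone): agent_id=4 -> matches Victor
  - ticket 4 (Crash on save): agent_id=3 -> matches Ivan
  - ticket 5 (Race condition): agent_id=NULL, no match -> kept with NULL
All 5 rows appear; 1 has NULL agent.

SQL:
SELECT a.title, b.name AS agent
FROM tickets a
LEFT JOIN agents b ON a.agent_id = b.id

Result:
title          | agent 
---------------+-------
Stale cache    | Pete  
Memory leak    | Frank 
Wrong timezone | Victor
Crash on save  | Ivan  
Race condition | NULL  


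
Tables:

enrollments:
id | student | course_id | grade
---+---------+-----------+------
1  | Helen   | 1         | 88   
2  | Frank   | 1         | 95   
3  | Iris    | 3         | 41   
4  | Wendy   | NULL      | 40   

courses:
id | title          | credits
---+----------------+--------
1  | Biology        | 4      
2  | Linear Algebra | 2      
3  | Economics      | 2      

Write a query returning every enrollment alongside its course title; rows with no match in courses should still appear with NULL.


LEFT JOIN keeps every row from enrollments (the left table); where course_id has no match in courses, the course columns become NULL. Walk through each enrollment:
  - enrollment 1 (Helen): course_id=1 -> matches Biology
  - enrollment 2 (Frank): course_id=1 -> matches Biology
  - enrollment 3 (Iris): course_id=3 -> matches Economics
  - enrollment 4 (Wendy): course_id=NULL, no match -> kept with NULL
All 4 rows appear; 1 has NULL course.

SQL:
SELECT a.student, b.title AS course
FROM enrollments a
LEFT JOIN courses b ON a.course_id = b.id

Result:
student | course   
--------+----------
Helen   | Biology  
Frank   | Biology  
Iris    | Economics
Wendy   | NULL     


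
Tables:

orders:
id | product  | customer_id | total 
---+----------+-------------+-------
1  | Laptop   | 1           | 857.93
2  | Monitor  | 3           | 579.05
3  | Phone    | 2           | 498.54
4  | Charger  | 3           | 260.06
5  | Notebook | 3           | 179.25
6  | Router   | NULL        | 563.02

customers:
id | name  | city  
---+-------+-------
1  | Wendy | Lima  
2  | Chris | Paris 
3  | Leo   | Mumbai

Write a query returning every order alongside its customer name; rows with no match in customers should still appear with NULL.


LEFT JOIN keeps every row from orders (the left table); where customer_id has no match in customers, the customer columns become NULL. Walk through each order:
  - order 1 (Laptop): customer_id=1 -> matches Wendy
  - order 2 (Monitor): customer_id=3 -> matches Leo
  - order 3 (Phone): customer_id=2 -> matches Chris
  - order 4 (Charger): customer_id=3 -> matches Leo
  - order 5 (Notebook): customer_id=3 -> matches Leo
  - order 6 (Router): customer_id=NULL, no match -> kept with NULL
All 6 rows appear; 1 has NULL customer.

SQL:
SELECT a.product, b.name AS customer
FROM orders a
LEFT JOIN customers b ON a.customer_id = b.id

Result:
product  | customer
---------+---------
Laptop   | Wendy   
Monitor  | Leo     
Phone    | Chris   
Charger  | Leo     
Notebook | Leo     
Router   | NULL    


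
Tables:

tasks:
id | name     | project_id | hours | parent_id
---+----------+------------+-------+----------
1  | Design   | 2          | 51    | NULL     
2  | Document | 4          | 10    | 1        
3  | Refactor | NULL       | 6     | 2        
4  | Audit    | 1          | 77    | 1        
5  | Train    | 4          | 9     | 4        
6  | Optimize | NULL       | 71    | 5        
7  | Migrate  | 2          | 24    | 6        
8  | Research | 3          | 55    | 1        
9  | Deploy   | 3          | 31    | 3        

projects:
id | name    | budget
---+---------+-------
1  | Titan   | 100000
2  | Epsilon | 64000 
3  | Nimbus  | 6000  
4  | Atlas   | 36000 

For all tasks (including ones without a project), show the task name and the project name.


LEFT JOIN keeps every row from tasks (the left table); where project_id has no match in projects, the project columns become NULL. Walk through each task:
  - task 1 (Design): project_id=2 -> matches Epsilon
  - task 2 (Document): project_id=4 -> matches Atlas
  - task 3 (Refactor): project_id=NULL, no match -> kept with NULL
  - task 4 (Audit): project_id=1 -> matches Titan
  - task 5 (Train): project_id=4 -> matches Atlas
  - task 6 (Optimize): project_id=NULL, no match -> kept with NULL
  - task 7 (Migrate): project_id=2 -> matches Epsilon
  - task 8 (Research): project_id=3 -> matches Nimbus
  - task 9 (Deploy): project_id=3 -> matches Nimbus
All 9 rows appear; 2 have NULL project.

SQL:
SELECT a.name, b.name AS project
FROM tasks a
LEFT JOIN projects b ON a.project_id = b.id

Result:
name     | project
---------+--------
Design   | Epsilon
Document | Atlas  
Refactor | NULL   
Audit    | Titan  
Train    | Atlas  
Optimize | NULL   
Migrate  | Epsilon
Research | Nimbus 
Deploy   | Nimbus 
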